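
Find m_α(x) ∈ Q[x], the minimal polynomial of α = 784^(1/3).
m_α(x) = x^3 - 784

α satisfies α^3 = 784, so x^3 - 784 annihilates α. By the rational root test, a rational root p/q (in lowest terms) of x^3 - 784 would satisfy p^3 = 784 q^3, forcing q = 1 and p^3 = 784; but 784 is not a perfect cube, contradiction. A monic cubic over Q with no rational root is irreducible (any nontrivial factorization would include a linear factor). Hence x^3 - 784 is the minimal polynomial of α, and in particular [Q(α):Q] = 3.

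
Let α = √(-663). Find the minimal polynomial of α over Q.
m_α(x) = x^2 + 663

α satisfies α^2 + 663 = 0, so x^2 + 663 annihilates α. Since d = -663 is squarefree and ≠ 1, it is not a perfect square in Q, so x^2 + 663 has no rational root and is therefore irreducible over Q (a degree-2 polynomial over a field is irreducible iff it has no root). Hence m_α(x) = x^2 + 663.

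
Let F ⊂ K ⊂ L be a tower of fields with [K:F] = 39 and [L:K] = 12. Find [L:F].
[L:F] = 468

The tower law says that for any tower of field extensions F ⊂ K ⊂ L with finite degrees, [L:F] = [L:K] · [K:F]. Here this gives [L:F] = 12 · 39 = 468.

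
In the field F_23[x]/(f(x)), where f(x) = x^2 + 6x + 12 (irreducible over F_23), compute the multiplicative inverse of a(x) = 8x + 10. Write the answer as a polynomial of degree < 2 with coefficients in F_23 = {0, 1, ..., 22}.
a(x)^(-1) ≡ 18x + 5 (mod f(x))

Since f is irreducible over F_23, F_23[x]/(f) is a field and a(x) ≠ 0 has an inverse. Apply the extended Euclidean algorithm to f(x) and a(x) in F_23[x]: f(x) = (3x + 20)·a(x) + (19). The last nonzero remainder is the constant 19 = gcd(f, a) in F_23. Back-substituting through the division chain expresses 19 = s(x)·a(x) + t(x)·f(x) with s(x) ≡ 20x + 3 (mod f), so (20x + 3)·a(x) ≡ 19 (mod f). Multiplying by 19^(-1) ≡ 17 in F_23 gives a(x)^(-1) ≡ 17·(20x + 3) ≡ 18x + 5 (mod f). Check: (8x + 10)·(18x + 5) = 6x^2 + 13x + 4 ≡ 1 (mod x^2 + 6x + 12).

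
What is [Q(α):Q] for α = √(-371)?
[Q(α):Q] = 2

[Q(α):Q] equals the degree of the minimal polynomial of α. Here α^2 = -371 and x^2 + 371 is irreducible (d = -371 is squarefree, ≠ 1, hence not a square), so deg(m_α) = 2. Thus [Q(α):Q] = 2.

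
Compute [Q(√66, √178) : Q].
[Q(√66, √178) : Q] = 4

[Q(√66):Q] = 2 (min poly x^2 - 66, irreducible since 66 is squarefree > 1). For the top step, suppose √178 ∈ Q(√66), say √178 = c + d√66 with c, d ∈ Q. Squaring: 178 = c^2 + 66d^2 + 2cd√66. Since √66 ∉ Q this forces 2cd = 0. If d = 0 then √178 = c ∈ Q, contradicting 178 squarefree > 1. If c = 0 then 178 = 66d^2, so 66·178 = (66d)^2 is a perfect square in Q — but 66·178 = 11748 is not a perfect square (since 66 and 178 are distinct squarefree integers). Contradiction. Hence √178 ∉ Q(√66), so x^2 - 178 stays irreducible over Q(√66) and [Q(√66, √178) : Q(√66)] = 2. By the tower law, [Q(√66, √178) : Q] = 2 · 2 = 4.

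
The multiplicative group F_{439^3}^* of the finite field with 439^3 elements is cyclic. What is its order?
|F_{439^3}^*| = 84604518

F_{439^3} has 439^3 = 84604519 elements; its multiplicative group consists of all nonzero elements, so |F_{439^3}^*| = 84604519 - 1 = 84604518. (It is cyclic since any finite subgroup of the multiplicative group of a field is cyclic.)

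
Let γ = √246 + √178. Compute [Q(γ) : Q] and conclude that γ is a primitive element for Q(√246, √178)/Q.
[Q(γ) : Q] = 4 (equivalently, Q(γ) = Q(√246, √178))

Obviously Q(γ) ⊆ Q(√246, √178), and [Q(√246, √178):Q] = 4 (since 246, 178 are distinct squarefree integers > 1 with 43788 not a perfect square). To show equality we compute the minimal polynomial of γ. From γ = √246 + √178: γ^2 = 246 + 2√(43788) + 178 = 424 + 2√(43788), so γ^2 - 424 = 2√(43788); squaring, (γ^2 - 424)^2 = 4·43788, i.e. γ^4 - 848γ^2 + 179776 - 175152 = 0, i.e. γ^4 - 848γ^2 + 4624 = 0. So γ is a root of x^4 - 848x^2 + 4624. This polynomial is irreducible over Q: it has no rational root (each ±√246 ± √178 is irrational), and any factorization into two quadratics over Q would force √(43788) ∈ Q (pairing opposite roots) or √246, √178 ∈ Q (other pairings), all impossible. Hence [Q(γ):Q] = 4 = [Q(√246, √178):Q], so Q(γ) = Q(√246, √178).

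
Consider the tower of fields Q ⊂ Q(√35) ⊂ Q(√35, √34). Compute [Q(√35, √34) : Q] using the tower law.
[Q(√35, √34) : Q] = 4

[Q(√35):Q] = 2 (min poly x^2 - 35, irreducible since 35 is squarefree > 1). For the top step, suppose √34 ∈ Q(√35), say √34 = c + d√35 with c, d ∈ Q. Squaring: 34 = c^2 + 35d^2 + 2cd√35. Since √35 ∉ Q this forces 2cd = 0. If d = 0 then √34 = c ∈ Q, contradicting 34 squarefree > 1. If c = 0 then 34 = 35d^2, so 35·34 = (35d)^2 is a perfect square in Q — but 35·34 = 1190 is not a perfect square (since 35 and 34 are distinct squarefree integers). Contradiction. Hence √34 ∉ Q(√35), so x^2 - 34 stays irreducible over Q(√35) and [Q(√35, √34) : Q(√35)] = 2. By the tower law, [Q(√35, √34) : Q] = 2 · 2 = 4.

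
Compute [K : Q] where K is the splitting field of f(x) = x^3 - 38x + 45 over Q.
[K : Q] = 6

By the rational root test, any rational root of the monic integer polynomial f(x) = x^3 - 38x + 45 must be an integer dividing the constant term 45, i.e. one of ±{1, 3, 5, 9, 15, 45}. Evaluating: f(1) = 8, f(-1) = 82, f(3) = -42, f(-3) = 132, f(5) = -20, f(-5) = 110, f(9) = 432, f(-9) = -342, f(15) = 2850, f(-15) = -2760, f(45) = 89460, f(-45) = -89370; none is 0, so f has no rational root and is therefore irreducible over Q (a cubic with no linear factor over a field is irreducible). For an irreducible cubic, the Galois group is A_3 or S_3 according as the discriminant disc(f) = -4a^3 - 27b^2 = -4·(-38)^3 - 27·(45)^2 = 164813 is or is not a square in Q. Here disc(f) = 164813 is not a perfect square in Q, so the Galois group of f over Q is not contained in A_3 and must be all of S_3. The splitting field has degree |S_3| = 6 over Q, so [K : Q] = 6.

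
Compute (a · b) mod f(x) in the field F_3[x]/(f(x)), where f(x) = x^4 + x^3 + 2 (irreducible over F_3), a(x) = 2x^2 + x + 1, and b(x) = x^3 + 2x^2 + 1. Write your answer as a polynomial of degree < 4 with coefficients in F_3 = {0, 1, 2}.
a · b ≡ x^2 + 1 (mod f(x))

Multiply in F_3[x]: a(x)·b(x) = (2x^2 + x + 1)·(x^3 + 2x^2 + 1) = 2x^5 + 2x^4 + x^2 + x + 1. This has degree ≥ 4, so divide by f(x) over F_3: 2x^5 + 2x^4 + x^2 + x + 1 = (2x)·(x^4 + x^3 + 2) + (x^2 + 1). Hence a·b ≡ x^2 + 1 (mod f). (F_3[x]/(f) is a field with 3^4 = 81 elements since f is irreducible of degree 4.)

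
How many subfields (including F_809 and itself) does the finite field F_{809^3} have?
F_{809^3} has 2 subfields

The subfields of F_{p^n} are exactly the fields F_{p^d} for d | n (each is the fixed field of the unique index-d subgroup of Gal(F_{p^n}/F_p) ≅ Z/nZ). The divisors of n = 3 are {1, 3}, giving 2 subfields: F_{809^1}, F_{809^3}.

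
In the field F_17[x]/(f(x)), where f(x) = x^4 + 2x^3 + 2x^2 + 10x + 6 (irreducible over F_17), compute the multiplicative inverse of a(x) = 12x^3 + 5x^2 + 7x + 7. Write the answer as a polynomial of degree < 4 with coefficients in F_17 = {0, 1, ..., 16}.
a(x)^(-1) ≡ 2x^3 + 10x^2 + 12x + 4 (mod f(x))

Since f is irreducible over F_17, F_17[x]/(f) is a field and a(x) ≠ 0 has an inverse. Apply the extended Euclidean algorithm to f(x) and a(x) in F_17[x]: f(x) = (10x + 13)·a(x) + (3x^2 + 2x);  a(x) = (4x + 16)·(3x^2 + 2x) + (9x + 7);  (3x^2 + 2x) = (6x + 5)·(9x + 7) + (16). The last nonzero remainder is the constant 16 = gcd(f, a) in F_17. Back-substituting through the division chain expresses 16 = s(x)·a(x) + t(x)·f(x) with s(x) ≡ 15x^3 + 7x^2 + 5x + 13 (mod f), so (15x^3 + 7x^2 + 5x + 13)·a(x) ≡ 16 (mod f). Multiplying by 16^(-1) ≡ 16 in F_17 gives a(x)^(-1) ≡ 16·(15x^3 + 7x^2 + 5x + 13) ≡ 2x^3 + 10x^2 + 12x + 4 (mod f). Check: (12x^3 + 5x^2 + 7x + 7)·(2x^3 + 10x^2 + 12x + 4) = 7x^6 + 11x^5 + 4x^4 + 5x^3 + 4x^2 + 10x + 11 ≡ 1 (mod x^4 + 2x^3 + 2x^2 + 10x + 6).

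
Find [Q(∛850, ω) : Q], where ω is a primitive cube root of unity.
[Q(∛850, ω) : Q] = 6

[Q(∛850):Q] = 3 (min poly x^3 - 850, irreducible since 850 is not a perfect cube). [Q(ω):Q] = 2 (min poly x^2 + x + 1). Since Q(∛850) ⊂ R and ω ∉ R, we have ω ∉ Q(∛850), so x^2 + x + 1 remains irreducible over Q(∛850) and [Q(∛850, ω) : Q(∛850)] = 2. By the tower law, [Q(∛850, ω) : Q] = 3 · 2 = 6. (In fact Q(∛850, ω) is the splitting field of x^3 - 850 over Q.)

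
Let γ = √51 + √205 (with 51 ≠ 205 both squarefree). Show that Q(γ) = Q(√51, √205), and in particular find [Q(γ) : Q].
[Q(γ) : Q] = 4 (equivalently, Q(γ) = Q(√51, √205))

Obviously Q(γ) ⊆ Q(√51, √205), and [Q(√51, √205):Q] = 4 (since 51, 205 are distinct squarefree integers > 1 with 10455 not a perfect square). To show equality we compute the minimal polynomial of γ. From γ = √51 + √205: γ^2 = 51 + 2√(10455) + 205 = 256 + 2√(10455), so γ^2 - 256 = 2√(10455); squaring, (γ^2 - 256)^2 = 4·10455, i.e. γ^4 - 512γ^2 + 65536 - 41820 = 0, i.e. γ^4 - 512γ^2 + 23716 = 0. So γ is a root of x^4 - 512x^2 + 23716. This polynomial is irreducible over Q: it has no rational root (each ±√51 ± √205 is irrational), and any factorization into two quadratics over Q would force √(10455) ∈ Q (pairing opposite roots) or √51, √205 ∈ Q (other pairings), all impossible. Hence [Q(γ):Q] = 4 = [Q(√51, √205):Q], so Q(γ) = Q(√51, √205).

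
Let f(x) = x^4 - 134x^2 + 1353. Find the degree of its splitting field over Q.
[K : Q] = 4

Solving the quadratic in x^2: x^2 = (134 ± √(134^2 - 4·1353))/2 = (134 ± √12544)/2 = (134 ± 112)/2, giving x^2 = 11 or x^2 = 123. So f(x) = (x^2 - 11)(x^2 - 123) and the roots of f are ±√11, ±√123. Hence the splitting field is K = Q(√11, √123). Since 11 and 123 are distinct squarefree integers > 1, their product 1353 is not a perfect square, so √123 ∉ Q(√11). By the tower law [K:Q] = [Q(√11,√123):Q(√11)] · [Q(√11):Q] = 2 · 2 = 4.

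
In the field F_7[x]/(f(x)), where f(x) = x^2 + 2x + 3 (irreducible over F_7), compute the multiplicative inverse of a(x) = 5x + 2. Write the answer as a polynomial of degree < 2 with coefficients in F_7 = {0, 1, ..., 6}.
a(x)^(-1) ≡ 3x + 2 (mod f(x))

Since f is irreducible over F_7, F_7[x]/(f) is a field and a(x) ≠ 0 has an inverse. Apply the extended Euclidean algorithm to f(x) and a(x) in F_7[x]: f(x) = (3x + 2)·a(x) + (6). The last nonzero remainder is the constant 6 = gcd(f, a) in F_7. Back-substituting through the division chain expresses 6 = s(x)·a(x) + t(x)·f(x) with s(x) ≡ 4x + 5 (mod f), so (4x + 5)·a(x) ≡ 6 (mod f). Multiplying by 6^(-1) ≡ 6 in F_7 gives a(x)^(-1) ≡ 6·(4x + 5) ≡ 3x + 2 (mod f). Check: (5x + 2)·(3x + 2) = x^2 + 2x + 4 ≡ 1 (mod x^2 + 2x + 3).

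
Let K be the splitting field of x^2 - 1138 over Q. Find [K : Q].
[K : Q] = 2

f(x) = x^2 - 1138 factors as (x - √1138)(x + √1138). The splitting field is K = Q(√1138). Since 1138 is squarefree and > 1, it is not a perfect square, so x^2 - 1138 is irreducible over Q and [Q(√1138) : Q] = 2. Hence [K : Q] = 2.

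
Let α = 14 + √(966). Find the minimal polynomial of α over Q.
m_α(x) = x^2 - 28x - 770

From α - 14 = √(966), squaring gives (α - 14)^2 = 966, i.e. α^2 - 28α + 196 = 966, so α^2 - 28α - 770 = 0. The discriminant of x^2 - 28x - 770 is (-28)^2 - 4·(-770) = 784 + 3080 = 3864, and 4·(966) is not a perfect square in Q since 966 is squarefree and ≠ 1. Hence x^2 - 28x - 770 is irreducible over Q and is the minimal polynomial of α.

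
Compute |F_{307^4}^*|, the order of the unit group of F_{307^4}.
|F_{307^4}^*| = 8882874000

F_{307^4} has 307^4 = 8882874001 elements; its multiplicative group consists of all nonzero elements, so |F_{307^4}^*| = 8882874001 - 1 = 8882874000. (It is cyclic since any finite subgroup of the multiplicative group of a field is cyclic.)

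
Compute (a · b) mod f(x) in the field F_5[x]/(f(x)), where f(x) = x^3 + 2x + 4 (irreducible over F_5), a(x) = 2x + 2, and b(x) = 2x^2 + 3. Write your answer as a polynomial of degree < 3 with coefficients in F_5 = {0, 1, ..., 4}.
a · b ≡ 4x^2 + 3x (mod f(x))

Multiply in F_5[x]: a(x)·b(x) = (2x + 2)·(2x^2 + 3) = 4x^3 + 4x^2 + x + 1. This has degree ≥ 3, so divide by f(x) over F_5: 4x^3 + 4x^2 + x + 1 = (4)·(x^3 + 2x + 4) + (4x^2 + 3x). Hence a·b ≡ 4x^2 + 3x (mod f). (F_5[x]/(f) is a field with 5^3 = 125 elements since f is irreducible of degree 3.)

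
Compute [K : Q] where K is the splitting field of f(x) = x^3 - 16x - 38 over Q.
[K : Q] = 6

By the rational root test, any rational root of the monic integer polynomial f(x) = x^3 - 16x - 38 must be an integer dividing the constant term -38, i.e. one of ±{1, 2, 19, 38}. Evaluating: f(1) = -53, f(-1) = -23, f(2) = -62, f(-2) = -14, f(19) = 6517, f(-19) = -6593, f(38) = 54226, f(-38) = -54302; none is 0, so f has no rational root and is therefore irreducible over Q (a cubic with no linear factor over a field is irreducible). For an irreducible cubic, the Galois group is A_3 or S_3 according as the discriminant disc(f) = -4a^3 - 27b^2 = -4·(-16)^3 - 27·(-38)^2 = -22604 is or is not a square in Q. Here disc(f) = -22604 is not a perfect square in Q, so the Galois group of f over Q is not contained in A_3 and must be all of S_3. The splitting field has degree |S_3| = 6 over Q, so [K : Q] = 6.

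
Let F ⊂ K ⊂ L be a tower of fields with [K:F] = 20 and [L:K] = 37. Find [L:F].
[L:F] = 740

The tower law says that for any tower of field extensions F ⊂ K ⊂ L with finite degrees, [L:F] = [L:K] · [K:F]. Here this gives [L:F] = 37 · 20 = 740.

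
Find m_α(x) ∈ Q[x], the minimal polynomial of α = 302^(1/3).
m_α(x) = x^3 - 302

α satisfies α^3 = 302, so x^3 - 302 annihilates α. By the rational root test, a rational root p/q (in lowest terms) of x^3 - 302 would satisfy p^3 = 302 q^3, forcing q = 1 and p^3 = 302; but 302 is not a perfect cube, contradiction. A monic cubic over Q with no rational root is irreducible (any nontrivial factorization would include a linear factor). Hence x^3 - 302 is the minimal polynomial of α, and in particular [Q(α):Q] = 3.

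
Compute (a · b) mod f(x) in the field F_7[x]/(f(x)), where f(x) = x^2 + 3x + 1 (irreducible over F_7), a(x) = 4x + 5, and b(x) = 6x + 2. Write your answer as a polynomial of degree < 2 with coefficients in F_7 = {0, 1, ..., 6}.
a · b ≡ x (mod f(x))

Multiply in F_7[x]: a(x)·b(x) = (4x + 5)·(6x + 2) = 3x^2 + 3x + 3. This has degree ≥ 2, so divide by f(x) over F_7: 3x^2 + 3x + 3 = (3)·(x^2 + 3x + 1) + (x). Hence a·b ≡ x (mod f). (F_7[x]/(f) is a field with 7^2 = 49 elements since f is irreducible of degree 2.)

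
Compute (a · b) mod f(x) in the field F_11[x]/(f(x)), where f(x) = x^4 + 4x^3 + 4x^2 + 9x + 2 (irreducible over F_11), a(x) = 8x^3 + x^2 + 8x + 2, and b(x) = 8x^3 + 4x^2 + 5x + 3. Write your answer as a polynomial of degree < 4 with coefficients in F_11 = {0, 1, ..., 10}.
a · b ≡ 9x^3 + 4x^2 + 6x + 4 (mod f(x))

Multiply in F_11[x]: a(x)·b(x) = (8x^3 + x^2 + 8x + 2)·(8x^3 + 4x^2 + 5x + 3) = 9x^6 + 7x^5 + 9x^4 + 7x^2 + x + 6. This has degree ≥ 4, so divide by f(x) over F_11: 9x^6 + 7x^5 + 9x^4 + 7x^2 + x + 6 = (9x^2 + 4x + 1)·(x^4 + 4x^3 + 4x^2 + 9x + 2) + (9x^3 + 4x^2 + 6x + 4). Hence a·b ≡ 9x^3 + 4x^2 + 6x + 4 (mod f). (F_11[x]/(f) is a field with 11^4 = 14641 elements since f is irreducible of degree 4.)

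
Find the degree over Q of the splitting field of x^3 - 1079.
[K : Q] = 6

The roots of x^3 - 1079 are ∛1079, ω∛1079, ω^2∛1079 where ω = e^(2πi/3) is a primitive cube root of unity, so K = Q(∛1079, ω). Now [Q(∛1079):Q] = 3 (since 1079 is not a perfect cube, x^3 - 1079 is irreducible) and [Q(ω):Q] = 2. Both 2 and 3 divide [K:Q], and [K:Q] ≤ 3·2 = 6, so [K:Q] = 6. (Equivalently: Q(∛1079) ⊂ R but ω ∉ R, so [K : Q(∛1079)] = 2.)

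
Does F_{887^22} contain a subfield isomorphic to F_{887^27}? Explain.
No: F_{887^27} is not a subfield of F_{887^22}

F_{p^m} embeds in F_{p^n} iff m | n. Here 27 ∤ 22 (since 22 = 0·27 + 22 with remainder 22 ≠ 0), so F_{887^27} is not a subfield of F_{887^22}. Equivalently: if it were, the tower law would give 27 = [F_{887^27}:F_887] dividing [F_{887^22}:F_887] = 22, contradiction.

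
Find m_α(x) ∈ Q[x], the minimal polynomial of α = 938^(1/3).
m_α(x) = x^3 - 938

α satisfies α^3 = 938, so x^3 - 938 annihilates α. By the rational root test, a rational root p/q (in lowest terms) of x^3 - 938 would satisfy p^3 = 938 q^3, forcing q = 1 and p^3 = 938; but 938 is not a perfect cube, contradiction. A monic cubic over Q with no rational root is irreducible (any nontrivial factorization would include a linear factor). Hence x^3 - 938 is the minimal polynomial of α, and in particular [Q(α):Q] = 3.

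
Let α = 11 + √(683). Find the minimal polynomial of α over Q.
m_α(x) = x^2 - 22x - 562

From α - 11 = √(683), squaring gives (α - 11)^2 = 683, i.e. α^2 - 22α + 121 = 683, so α^2 - 22α - 562 = 0. The discriminant of x^2 - 22x - 562 is (-22)^2 - 4·(-562) = 484 + 2248 = 2732, and 4·(683) is not a perfect square in Q since 683 is squarefree and ≠ 1. Hence x^2 - 22x - 562 is irreducible over Q and is the minimal polynomial of α.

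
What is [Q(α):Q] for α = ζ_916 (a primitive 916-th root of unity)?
[Q(α):Q] = 456

The minimal polynomial of ζ_916 over Q is the 916-th cyclotomic polynomial Φ_916(x), which is irreducible over Q and has degree φ(916) = 456. Hence [Q(α):Q] = φ(916) = 456.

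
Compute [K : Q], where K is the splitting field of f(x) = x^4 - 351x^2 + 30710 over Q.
[K : Q] = 4

Solving the quadratic in x^2: x^2 = (351 ± √(351^2 - 4·30710))/2 = (351 ± √361)/2 = (351 ± 19)/2, giving x^2 = 185 or x^2 = 166. So f(x) = (x^2 - 185)(x^2 - 166) and the roots of f are ±√185, ±√166. Hence the splitting field is K = Q(√185, √166). Since 185 and 166 are distinct squarefree integers > 1, their product 30710 is not a perfect square, so √166 ∉ Q(√185). By the tower law [K:Q] = [Q(√185,√166):Q(√185)] · [Q(√185):Q] = 2 · 2 = 4.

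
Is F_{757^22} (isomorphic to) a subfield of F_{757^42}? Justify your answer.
No: F_{757^22} is not a subfield of F_{757^42}

F_{p^m} embeds in F_{p^n} iff m | n. Here 22 ∤ 42 (since 42 = 1·22 + 20 with remainder 20 ≠ 0), so F_{757^22} is not a subfield of F_{757^42}. Equivalently: if it were, the tower law would give 22 = [F_{757^22}:F_757] dividing [F_{757^42}:F_757] = 42, contradiction.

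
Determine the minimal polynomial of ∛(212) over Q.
m_α(x) = x^3 - 212

α satisfies α^3 = 212, so x^3 - 212 annihilates α. By the rational root test, a rational root p/q (in lowest terms) of x^3 - 212 would satisfy p^3 = 212 q^3, forcing q = 1 and p^3 = 212; but 212 is not a perfect cube, contradiction. A monic cubic over Q with no rational root is irreducible (any nontrivial factorization would include a linear factor). Hence x^3 - 212 is the minimal polynomial of α, and in particular [Q(α):Q] = 3.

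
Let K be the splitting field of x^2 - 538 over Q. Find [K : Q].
[K : Q] = 2

f(x) = x^2 - 538 factors as (x - √538)(x + √538). The splitting field is K = Q(√538). Since 538 is squarefree and > 1, it is not a perfect square, so x^2 - 538 is irreducible over Q and [Q(√538) : Q] = 2. Hence [K : Q] = 2.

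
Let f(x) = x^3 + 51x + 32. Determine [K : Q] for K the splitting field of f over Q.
[K : Q] = 6

By the rational root test, any rational root of the monic integer polynomial f(x) = x^3 + 51x + 32 must be an integer dividing the constant term 32, i.e. one of ±{1, 2, 4, 8, 16, 32}. Evaluating: f(1) = 84, f(-1) = -20, f(2) = 142, f(-2) = -78, f(4) = 300, f(-4) = -236, f(8) = 952, f(-8) = -888, f(16) = 4944, f(-16) = -4880, f(32) = 34432, f(-32) = -34368; none is 0, so f has no rational root and is therefore irreducible over Q (a cubic with no linear factor over a field is irreducible). For an irreducible cubic, the Galois group is A_3 or S_3 according as the discriminant disc(f) = -4a^3 - 27b^2 = -4·(51)^3 - 27·(32)^2 = -558252 is or is not a square in Q. Here disc(f) = -558252 is not a perfect square in Q, so the Galois group of f over Q is not contained in A_3 and must be all of S_3. The splitting field has degree |S_3| = 6 over Q, so [K : Q] = 6.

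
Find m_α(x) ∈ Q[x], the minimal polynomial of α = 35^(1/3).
m_α(x) = x^3 - 35

α satisfies α^3 = 35, so x^3 - 35 annihilates α. By the rational root test, a rational root p/q (in lowest terms) of x^3 - 35 would satisfy p^3 = 35 q^3, forcing q = 1 and p^3 = 35; but 35 is not a perfect cube, contradiction. A monic cubic over Q with no rational root is irreducible (any nontrivial factorization would include a linear factor). Hence x^3 - 35 is the minimal polynomial of α, and in particular [Q(α):Q] = 3.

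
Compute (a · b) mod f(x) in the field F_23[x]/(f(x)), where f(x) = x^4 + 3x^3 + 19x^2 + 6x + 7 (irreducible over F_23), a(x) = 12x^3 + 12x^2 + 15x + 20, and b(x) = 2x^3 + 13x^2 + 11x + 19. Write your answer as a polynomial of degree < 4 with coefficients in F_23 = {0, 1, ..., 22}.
a · b ≡ 15x^3 + 13x^2 + 14x + 3 (mod f(x))

Multiply in F_23[x]: a(x)·b(x) = (12x^3 + 12x^2 + 15x + 20)·(2x^3 + 13x^2 + 11x + 19) = x^6 + 19x^5 + 19x^4 + 20x^3 + 9x^2 + 22x + 12. This has degree ≥ 4, so divide by f(x) over F_23: x^6 + 19x^5 + 19x^4 + 20x^3 + 9x^2 + 22x + 12 = (x^2 + 16x + 21)·(x^4 + 3x^3 + 19x^2 + 6x + 7) + (15x^3 + 13x^2 + 14x + 3). Hence a·b ≡ 15x^3 + 13x^2 + 14x + 3 (mod f). (F_23[x]/(f) is a field with 23^4 = 279841 elements since f is irreducible of degree 4.)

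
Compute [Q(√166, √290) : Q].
[Q(√166, √290) : Q] = 4

[Q(√166):Q] = 2 (min poly x^2 - 166, irreducible since 166 is squarefree > 1). For the top step, suppose √290 ∈ Q(√166), say √290 = c + d√166 with c, d ∈ Q. Squaring: 290 = c^2 + 166d^2 + 2cd√166. Since √166 ∉ Q this forces 2cd = 0. If d = 0 then √290 = c ∈ Q, contradicting 290 squarefree > 1. If c = 0 then 290 = 166d^2, so 166·290 = (166d)^2 is a perfect square in Q — but 166·290 = 48140 is not a perfect square (since 166 and 290 are distinct squarefree integers). Contradiction. Hence √290 ∉ Q(√166), so x^2 - 290 stays irreducible over Q(√166) and [Q(√166, √290) : Q(√166)] = 2. By the tower law, [Q(√166, √290) : Q] = 2 · 2 = 4.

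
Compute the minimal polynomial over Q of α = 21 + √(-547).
m_α(x) = x^2 - 42x + 988

From α - 21 = √(-547), squaring gives (α - 21)^2 = -547, i.e. α^2 - 42α + 441 = -547, so α^2 - 42α + 988 = 0. The discriminant of x^2 - 42x + 988 is (-42)^2 - 4·(988) = 1764 - 3952 = -2188, and 4·(-547) is not a perfect square in Q since -547 is squarefree and ≠ 1. Hence x^2 - 42x + 988 is irreducible over Q and is the minimal polynomial of α.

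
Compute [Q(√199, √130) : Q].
[Q(√199, √130) : Q] = 4

[Q(√199):Q] = 2 (min poly x^2 - 199, irreducible since 199 is squarefree > 1). For the top step, suppose √130 ∈ Q(√199), say √130 = c + d√199 with c, d ∈ Q. Squaring: 130 = c^2 + 199d^2 + 2cd√199. Since √199 ∉ Q this forces 2cd = 0. If d = 0 then √130 = c ∈ Q, contradicting 130 squarefree > 1. If c = 0 then 130 = 199d^2, so 199·130 = (199d)^2 is a perfect square in Q — but 199·130 = 25870 is not a perfect square (since 199 and 130 are distinct squarefree integers). Contradiction. Hence √130 ∉ Q(√199), so x^2 - 130 stays irreducible over Q(√199) and [Q(√199, √130) : Q(√199)] = 2. By the tower law, [Q(√199, √130) : Q] = 2 · 2 = 4.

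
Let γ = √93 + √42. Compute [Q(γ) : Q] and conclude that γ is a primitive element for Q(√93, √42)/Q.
[Q(γ) : Q] = 4 (equivalently, Q(γ) = Q(√93, √42))

Obviously Q(γ) ⊆ Q(√93, √42), and [Q(√93, √42):Q] = 4 (since 93, 42 are distinct squarefree integers > 1 with 3906 not a perfect square). To show equality we compute the minimal polynomial of γ. From γ = √93 + √42: γ^2 = 93 + 2√(3906) + 42 = 135 + 2√(3906), so γ^2 - 135 = 2√(3906); squaring, (γ^2 - 135)^2 = 4·3906, i.e. γ^4 - 270γ^2 + 18225 - 15624 = 0, i.e. γ^4 - 270γ^2 + 2601 = 0. So γ is a root of x^4 - 270x^2 + 2601. This polynomial is irreducible over Q: it has no rational root (each ±√93 ± √42 is irrational), and any factorization into two quadratics over Q would force √(3906) ∈ Q (pairing opposite roots) or √93, √42 ∈ Q (other pairings), all impossible. Hence [Q(γ):Q] = 4 = [Q(√93, √42):Q], so Q(γ) = Q(√93, √42).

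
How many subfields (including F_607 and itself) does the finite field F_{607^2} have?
F_{607^2} has 2 subfields

The subfields of F_{p^n} are exactly the fields F_{p^d} for d | n (each is the fixed field of the unique index-d subgroup of Gal(F_{p^n}/F_p) ≅ Z/nZ). The divisors of n = 2 are {1, 2}, giving 2 subfields: F_{607^1}, F_{607^2}.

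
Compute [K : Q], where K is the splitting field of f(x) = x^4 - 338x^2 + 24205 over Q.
[K : Q] = 4

Solving the quadratic in x^2: x^2 = (338 ± √(338^2 - 4·24205))/2 = (338 ± √17424)/2 = (338 ± 132)/2, giving x^2 = 103 or x^2 = 235. So f(x) = (x^2 - 103)(x^2 - 235) and the roots of f are ±√103, ±√235. Hence the splitting field is K = Q(√103, √235). Since 103 and 235 are distinct squarefree integers > 1, their product 24205 is not a perfect square, so √235 ∉ Q(√103). By the tower law [K:Q] = [Q(√103,√235):Q(√103)] · [Q(√103):Q] = 2 · 2 = 4.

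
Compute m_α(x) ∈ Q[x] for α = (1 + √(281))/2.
m_α(x) = x^2 - x - 70

From 2α - 1 = √(281), squaring gives (2α - 1)^2 = 281, i.e. 4α^2 - 4α + 1 = 281, so α^2 - α + (1 - 281)/4 = 0. Since 281 ≡ 1 (mod 4), (1 - 281)/4 = -70 ∈ Z. The polynomial x^2 - x - 70 has discriminant 1 - 4·(-70) = 281, which is not a perfect square in Q (d = 281 is squarefree and ≠ 1), so x^2 - x - 70 is irreducible over Q. It is the minimal polynomial of α.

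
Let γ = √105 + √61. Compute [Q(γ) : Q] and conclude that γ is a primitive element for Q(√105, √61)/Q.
[Q(γ) : Q] = 4 (equivalently, Q(γ) = Q(√105, √61))

Obviously Q(γ) ⊆ Q(√105, √61), and [Q(√105, √61):Q] = 4 (since 105, 61 are distinct squarefree integers > 1 with 6405 not a perfect square). To show equality we compute the minimal polynomial of γ. From γ = √105 + √61: γ^2 = 105 + 2√(6405) + 61 = 166 + 2√(6405), so γ^2 - 166 = 2√(6405); squaring, (γ^2 - 166)^2 = 4·6405, i.e. γ^4 - 332γ^2 + 27556 - 25620 = 0, i.e. γ^4 - 332γ^2 + 1936 = 0. So γ is a root of x^4 - 332x^2 + 1936. This polynomial is irreducible over Q: it has no rational root (each ±√105 ± √61 is irrational), and any factorization into two quadratics over Q would force √(6405) ∈ Q (pairing opposite roots) or √105, √61 ∈ Q (other pairings), all impossible. Hence [Q(γ):Q] = 4 = [Q(√105, √61):Q], so Q(γ) = Q(√105, √61).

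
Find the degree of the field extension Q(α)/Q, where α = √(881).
[Q(α):Q] = 2

[Q(α):Q] equals the degree of the minimal polynomial of α. Here α^2 = 881 and x^2 - 881 is irreducible (d = 881 is squarefree, ≠ 1, hence not a square), so deg(m_α) = 2. Thus [Q(α):Q] = 2.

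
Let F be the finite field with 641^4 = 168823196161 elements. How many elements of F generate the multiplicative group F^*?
There are φ(168823196160) = 44598558720 primitive elements

F_q^* is cyclic of order q - 1 = 168823196160. A cyclic group of order m has exactly φ(m) generators. Here m = 168823196160 = 2^9 · 3 · 5 · 107 · 205441, so the number of primitive elements is φ(168823196160) = 44598558720.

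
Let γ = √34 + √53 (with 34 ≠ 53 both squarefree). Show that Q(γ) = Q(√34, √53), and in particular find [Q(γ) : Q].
[Q(γ) : Q] = 4 (equivalently, Q(γ) = Q(√34, √53))

Obviously Q(γ) ⊆ Q(√34, √53), and [Q(√34, √53):Q] = 4 (since 34, 53 are distinct squarefree integers > 1 with 1802 not a perfect square). To show equality we compute the minimal polynomial of γ. From γ = √34 + √53: γ^2 = 34 + 2√(1802) + 53 = 87 + 2√(1802), so γ^2 - 87 = 2√(1802); squaring, (γ^2 - 87)^2 = 4·1802, i.e. γ^4 - 174γ^2 + 7569 - 7208 = 0, i.e. γ^4 - 174γ^2 + 361 = 0. So γ is a root of x^4 - 174x^2 + 361. This polynomial is irreducible over Q: it has no rational root (each ±√34 ± √53 is irrational), and any factorization into two quadratics over Q would force √(1802) ∈ Q (pairing opposite roots) or √34, √53 ∈ Q (other pairings), all impossible. Hence [Q(γ):Q] = 4 = [Q(√34, √53):Q], so Q(γ) = Q(√34, √53).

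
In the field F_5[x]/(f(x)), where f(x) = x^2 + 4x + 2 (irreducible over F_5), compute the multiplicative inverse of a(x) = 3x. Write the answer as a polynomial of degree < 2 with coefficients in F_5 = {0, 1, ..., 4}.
a(x)^(-1) ≡ 4x + 1 (mod f(x))

Since f is irreducible over F_5, F_5[x]/(f) is a field and a(x) ≠ 0 has an inverse. Apply the extended Euclidean algorithm to f(x) and a(x) in F_5[x]: f(x) = (2x + 3)·a(x) + (2). The last nonzero remainder is the constant 2 = gcd(f, a) in F_5. Back-substituting through the division chain expresses 2 = s(x)·a(x) + t(x)·f(x) with s(x) ≡ 3x + 2 (mod f), so (3x + 2)·a(x) ≡ 2 (mod f). Multiplying by 2^(-1) ≡ 3 in F_5 gives a(x)^(-1) ≡ 3·(3x + 2) ≡ 4x + 1 (mod f). Check: (3x)·(4x + 1) = 2x^2 + 3x ≡ 1 (mod x^2 + 4x + 2).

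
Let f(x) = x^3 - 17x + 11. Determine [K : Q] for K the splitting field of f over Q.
[K : Q] = 6

By the rational root test, any rational root of the monic integer polynomial f(x) = x^3 - 17x + 11 must be an integer dividing the constant term 11, i.e. one of ±{1, 11}. Evaluating: f(1) = -5, f(-1) = 27, f(11) = 1155, f(-11) = -1133; none is 0, so f has no rational root and is therefore irreducible over Q (a cubic with no linear factor over a field is irreducible). For an irreducible cubic, the Galois group is A_3 or S_3 according as the discriminant disc(f) = -4a^3 - 27b^2 = -4·(-17)^3 - 27·(11)^2 = 16385 is or is not a square in Q. Here disc(f) = 16385 is not a perfect square in Q, so the Galois group of f over Q is not contained in A_3 and must be all of S_3. The splitting field has degree |S_3| = 6 over Q, so [K : Q] = 6.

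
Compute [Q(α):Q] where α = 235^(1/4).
[Q(α):Q] = 4

α is a root of x^4 - 235. By Eisenstein's criterion at the prime p = 5 (which divides the constant term 235 but p^2 = 25 does not, since 235 is squarefree), x^4 - 235 is irreducible over Q. Hence [Q(α):Q] = 4.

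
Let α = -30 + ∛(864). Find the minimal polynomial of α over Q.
m_α(x) = x^3 + 90x^2 + 2700x + 26136

Set β = α + 30 = ∛(864), so β^3 = 864. Then (α + 30)^3 - 864 = 0, i.e. α is a root of g(x) = (x + 30)^3 - 864 = x^3 + 90x^2 + 2700x + 26136. Since g(x) = h(x + 30) where h(x) = x^3 - 864, and h is irreducible over Q (because 864 is not a perfect cube, so h has no rational root, and a monic cubic with no rational root is irreducible), g is also irreducible (irreducibility is preserved under the substitution x → x + 30). Hence m_α(x) = x^3 + 90x^2 + 2700x + 26136.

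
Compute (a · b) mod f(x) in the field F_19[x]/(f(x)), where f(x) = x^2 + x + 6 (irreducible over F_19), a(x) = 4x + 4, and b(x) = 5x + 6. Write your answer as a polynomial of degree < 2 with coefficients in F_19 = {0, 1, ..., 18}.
a · b ≡ 5x + 18 (mod f(x))

Multiply in F_19[x]: a(x)·b(x) = (4x + 4)·(5x + 6) = x^2 + 6x + 5. This has degree ≥ 2, so divide by f(x) over F_19: x^2 + 6x + 5 = (1)·(x^2 + x + 6) + (5x + 18). Hence a·b ≡ 5x + 18 (mod f). (F_19[x]/(f) is a field with 19^2 = 361 elements since f is irreducible of degree 2.)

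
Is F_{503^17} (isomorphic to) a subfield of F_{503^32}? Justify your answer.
No: F_{503^17} is not a subfield of F_{503^32}

F_{p^m} embeds in F_{p^n} iff m | n. Here 17 ∤ 32 (since 32 = 1·17 + 15 with remainder 15 ≠ 0), so F_{503^17} is not a subfield of F_{503^32}. Equivalently: if it were, the tower law would give 17 = [F_{503^17}:F_503] dividing [F_{503^32}:F_503] = 32, contradiction.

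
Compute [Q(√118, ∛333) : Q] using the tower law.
[Q(√118, ∛333) : Q] = 6

Let L = Q(√118, ∛333). Since Q(√118) ⊂ L and [Q(√118):Q] = 2, the tower law gives 2 | [L:Q]. Likewise Q(∛333) ⊂ L with [Q(∛333):Q] = 3 (because 333 is not a perfect cube), so 3 | [L:Q]. As gcd(2,3) = 1, [L:Q] is divisible by 6. Conversely L is generated over Q by √118 and ∛333, so [L:Q] ≤ 2·3 = 6. Therefore [Q(√118, ∛333) : Q] = 6.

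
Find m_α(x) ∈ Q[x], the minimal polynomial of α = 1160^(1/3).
m_α(x) = x^3 - 1160

α satisfies α^3 = 1160, so x^3 - 1160 annihilates α. By the rational root test, a rational root p/q (in lowest terms) of x^3 - 1160 would satisfy p^3 = 1160 q^3, forcing q = 1 and p^3 = 1160; but 1160 is not a perfect cube, contradiction. A monic cubic over Q with no rational root is irreducible (any nontrivial factorization would include a linear factor). Hence x^3 - 1160 is the minimal polynomial of α, and in particular [Q(α):Q] = 3.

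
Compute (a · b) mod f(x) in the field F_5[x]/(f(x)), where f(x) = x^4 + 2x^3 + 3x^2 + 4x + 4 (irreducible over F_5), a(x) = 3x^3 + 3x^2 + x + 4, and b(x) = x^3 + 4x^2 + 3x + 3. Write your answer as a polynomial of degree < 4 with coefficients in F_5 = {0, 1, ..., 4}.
a · b ≡ 2x^3 + 4x + 2 (mod f(x))

Multiply in F_5[x]: a(x)·b(x) = (3x^3 + 3x^2 + x + 4)·(x^3 + 4x^2 + 3x + 3) = 3x^6 + 2x^4 + x^3 + 3x^2 + 2. This has degree ≥ 4, so divide by f(x) over F_5: 3x^6 + 2x^4 + x^3 + 3x^2 + 2 = (3x^2 + 4x)·(x^4 + 2x^3 + 3x^2 + 4x + 4) + (2x^3 + 4x + 2). Hence a·b ≡ 2x^3 + 4x + 2 (mod f). (F_5[x]/(f) is a field with 5^4 = 625 elements since f is irreducible of degree 4.)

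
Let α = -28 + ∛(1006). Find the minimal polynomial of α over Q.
m_α(x) = x^3 + 84x^2 + 2352x + 20946

Set β = α + 28 = ∛(1006), so β^3 = 1006. Then (α + 28)^3 - 1006 = 0, i.e. α is a root of g(x) = (x + 28)^3 - 1006 = x^3 + 84x^2 + 2352x + 20946. Since g(x) = h(x + 28) where h(x) = x^3 - 1006, and h is irreducible over Q (because 1006 is not a perfect cube, so h has no rational root, and a monic cubic with no rational root is irreducible), g is also irreducible (irreducibility is preserved under the substitution x → x + 28). Hence m_α(x) = x^3 + 84x^2 + 2352x + 20946.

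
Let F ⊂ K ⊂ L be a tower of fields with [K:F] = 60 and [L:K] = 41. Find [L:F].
[L:F] = 2460

The tower law says that for any tower of field extensions F ⊂ K ⊂ L with finite degrees, [L:F] = [L:K] · [K:F]. Here this gives [L:F] = 41 · 60 = 2460.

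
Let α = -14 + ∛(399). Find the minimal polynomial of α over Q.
m_α(x) = x^3 + 42x^2 + 588x + 2345

Set β = α + 14 = ∛(399), so β^3 = 399. Then (α + 14)^3 - 399 = 0, i.e. α is a root of g(x) = (x + 14)^3 - 399 = x^3 + 42x^2 + 588x + 2345. Since g(x) = h(x + 14) where h(x) = x^3 - 399, and h is irreducible over Q (because 399 is not a perfect cube, so h has no rational root, and a monic cubic with no rational root is irreducible), g is also irreducible (irreducibility is preserved under the substitution x → x + 14). Hence m_α(x) = x^3 + 42x^2 + 588x + 2345.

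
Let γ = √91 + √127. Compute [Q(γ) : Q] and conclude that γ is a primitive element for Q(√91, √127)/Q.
[Q(γ) : Q] = 4 (equivalently, Q(γ) = Q(√91, √127))

Obviously Q(γ) ⊆ Q(√91, √127), and [Q(√91, √127):Q] = 4 (since 91, 127 are distinct squarefree integers > 1 with 11557 not a perfect square). To show equality we compute the minimal polynomial of γ. From γ = √91 + √127: γ^2 = 91 + 2√(11557) + 127 = 218 + 2√(11557), so γ^2 - 218 = 2√(11557); squaring, (γ^2 - 218)^2 = 4·11557, i.e. γ^4 - 436γ^2 + 47524 - 46228 = 0, i.e. γ^4 - 436γ^2 + 1296 = 0. So γ is a root of x^4 - 436x^2 + 1296. This polynomial is irreducible over Q: it has no rational root (each ±√91 ± √127 is irrational), and any factorization into two quadratics over Q would force √(11557) ∈ Q (pairing opposite roots) or √91, √127 ∈ Q (other pairings), all impossible. Hence [Q(γ):Q] = 4 = [Q(√91, √127):Q], so Q(γ) = Q(√91, √127).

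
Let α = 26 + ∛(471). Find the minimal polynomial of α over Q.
m_α(x) = x^3 - 78x^2 + 2028x - 18047

Set β = α - 26 = ∛(471), so β^3 = 471. Then (α - 26)^3 - 471 = 0, i.e. α is a root of g(x) = (x - 26)^3 - 471 = x^3 - 78x^2 + 2028x - 18047. Since g(x) = h(x - 26) where h(x) = x^3 - 471, and h is irreducible over Q (because 471 is not a perfect cube, so h has no rational root, and a monic cubic with no rational root is irreducible), g is also irreducible (irreducibility is preserved under the substitution x → x - 26). Hence m_α(x) = x^3 - 78x^2 + 2028x - 18047.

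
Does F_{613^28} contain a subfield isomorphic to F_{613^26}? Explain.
No: F_{613^26} is not a subfield of F_{613^28}

F_{p^m} embeds in F_{p^n} iff m | n. Here 26 ∤ 28 (since 28 = 1·26 + 2 with remainder 2 ≠ 0), so F_{613^26} is not a subfield of F_{613^28}. Equivalently: if it were, the tower law would give 26 = [F_{613^26}:F_613] dividing [F_{613^28}:F_613] = 28, contradiction.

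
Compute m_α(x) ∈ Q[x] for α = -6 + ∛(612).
m_α(x) = x^3 + 18x^2 + 108x - 396

Set β = α + 6 = ∛(612), so β^3 = 612. Then (α + 6)^3 - 612 = 0, i.e. α is a root of g(x) = (x + 6)^3 - 612 = x^3 + 18x^2 + 108x - 396. Since g(x) = h(x + 6) where h(x) = x^3 - 612, and h is irreducible over Q (because 612 is not a perfect cube, so h has no rational root, and a monic cubic with no rational root is irreducible), g is also irreducible (irreducibility is preserved under the substitution x → x + 6). Hence m_α(x) = x^3 + 18x^2 + 108x - 396.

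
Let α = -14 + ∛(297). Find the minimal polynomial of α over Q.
m_α(x) = x^3 + 42x^2 + 588x + 2447

Set β = α + 14 = ∛(297), so β^3 = 297. Then (α + 14)^3 - 297 = 0, i.e. α is a root of g(x) = (x + 14)^3 - 297 = x^3 + 42x^2 + 588x + 2447. Since g(x) = h(x + 14) where h(x) = x^3 - 297, and h is irreducible over Q (because 297 is not a perfect cube, so h has no rational root, and a monic cubic with no rational root is irreducible), g is also irreducible (irreducibility is preserved under the substitution x → x + 14). Hence m_α(x) = x^3 + 42x^2 + 588x + 2447.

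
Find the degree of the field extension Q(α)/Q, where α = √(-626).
[Q(α):Q] = 2

[Q(α):Q] equals the degree of the minimal polynomial of α. Here α^2 = -626 and x^2 + 626 is irreducible (d = -626 is squarefree, ≠ 1, hence not a square), so deg(m_α) = 2. Thus [Q(α):Q] = 2.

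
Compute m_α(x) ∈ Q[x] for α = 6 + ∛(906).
m_α(x) = x^3 - 18x^2 + 108x - 1122

Set β = α - 6 = ∛(906), so β^3 = 906. Then (α - 6)^3 - 906 = 0, i.e. α is a root of g(x) = (x - 6)^3 - 906 = x^3 - 18x^2 + 108x - 1122. Since g(x) = h(x - 6) where h(x) = x^3 - 906, and h is irreducible over Q (because 906 is not a perfect cube, so h has no rational root, and a monic cubic with no rational root is irreducible), g is also irreducible (irreducibility is preserved under the substitution x → x - 6). Hence m_α(x) = x^3 - 18x^2 + 108x - 1122.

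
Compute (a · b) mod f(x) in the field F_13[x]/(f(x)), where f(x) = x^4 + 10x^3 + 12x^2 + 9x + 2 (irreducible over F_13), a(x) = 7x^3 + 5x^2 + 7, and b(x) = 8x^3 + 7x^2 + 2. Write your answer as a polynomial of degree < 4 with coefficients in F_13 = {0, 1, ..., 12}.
a · b ≡ 4x^3 + 4x^2 + 9x + 6 (mod f(x))

Multiply in F_13[x]: a(x)·b(x) = (7x^3 + 5x^2 + 7)·(8x^3 + 7x^2 + 2) = 4x^6 + 11x^5 + 9x^4 + 5x^3 + 7x^2 + 1. This has degree ≥ 4, so divide by f(x) over F_13: 4x^6 + 11x^5 + 9x^4 + 5x^3 + 7x^2 + 1 = (4x^2 + 10x + 4)·(x^4 + 10x^3 + 12x^2 + 9x + 2) + (4x^3 + 4x^2 + 9x + 6). Hence a·b ≡ 4x^3 + 4x^2 + 9x + 6 (mod f). (F_13[x]/(f) is a field with 13^4 = 28561 elements since f is irreducible of degree 4.)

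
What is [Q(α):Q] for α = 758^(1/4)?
[Q(α):Q] = 4

α is a root of x^4 - 758. By Eisenstein's criterion at the prime p = 2 (which divides the constant term 758 but p^2 = 4 does not, since 758 is squarefree), x^4 - 758 is irreducible over Q. Hence [Q(α):Q] = 4.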